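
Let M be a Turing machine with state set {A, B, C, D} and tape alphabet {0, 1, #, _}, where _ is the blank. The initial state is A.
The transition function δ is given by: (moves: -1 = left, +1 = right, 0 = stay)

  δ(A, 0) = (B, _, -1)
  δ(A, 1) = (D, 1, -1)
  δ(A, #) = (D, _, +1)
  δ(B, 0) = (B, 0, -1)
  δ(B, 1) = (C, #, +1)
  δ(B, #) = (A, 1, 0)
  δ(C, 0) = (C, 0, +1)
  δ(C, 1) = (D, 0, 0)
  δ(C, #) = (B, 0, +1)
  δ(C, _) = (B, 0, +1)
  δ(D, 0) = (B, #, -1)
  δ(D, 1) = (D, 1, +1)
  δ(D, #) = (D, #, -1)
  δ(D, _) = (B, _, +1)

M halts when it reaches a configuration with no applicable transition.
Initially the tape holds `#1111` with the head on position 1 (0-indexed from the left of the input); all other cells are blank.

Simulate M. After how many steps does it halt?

29

A | _#[1]111__   read 1 → write 1, move -1, go to D
D | _[#]1111__   read # → write #, move -1, go to D
D | [_]#1111__   read _ → write _, move +1, go to B
B | _[#]1111__   read # → write 1, move 0, go to A
A | _[1]1111__   read 1 → write 1, move -1, go to D
D | [_]11111__   read _ → write _, move +1, go to B
B | _[1]1111__   read 1 → write #, move +1, go to C
C | _#[1]111__   read 1 → write 0, move 0, go to D
D | _#[0]111__   read 0 → write #, move -1, go to B
B | _[#]#111__   read # → write 1, move 0, go to A
A | _[1]#111__   read 1 → write 1, move -1, go to D
D | [_]1#111__   read _ → write _, move +1, go to B
B | _[1]#111__   read 1 → write #, move +1, go to C
C | _#[#]111__   read # → write 0, move +1, go to B
B | _#0[1]11__   read 1 → write #, move +1, go to C
C | _#0#[1]1__   read 1 → write 0, move 0, go to D
D | _#0#[0]1__   read 0 → write #, move -1, go to B
B | _#0[#]#1__   read # → write 1, move 0, go to A
A | _#0[1]#1__   read 1 → write 1, move -1, go to D
D | _#[0]1#1__   read 0 → write #, move -1, go to B
B | _[#]#1#1__   read # → write 1, move 0, go to A
A | _[1]#1#1__   read 1 → write 1, move -1, go to D
D | [_]1#1#1__   read _ → write _, move +1, go to B
B | _[1]#1#1__   read 1 → write #, move +1, go to C
C | _#[#]1#1__   read # → write 0, move +1, go to B
B | _#0[1]#1__   read 1 → write #, move +1, go to C
C | _#0#[#]1__   read # → write 0, move +1, go to B
B | _#0#0[1]__   read 1 → write #, move +1, go to C
C | _#0#0#[_]_   read _ → write 0, move +1, go to B
B | _#0#0#0[_]
M halts after 29 transitions.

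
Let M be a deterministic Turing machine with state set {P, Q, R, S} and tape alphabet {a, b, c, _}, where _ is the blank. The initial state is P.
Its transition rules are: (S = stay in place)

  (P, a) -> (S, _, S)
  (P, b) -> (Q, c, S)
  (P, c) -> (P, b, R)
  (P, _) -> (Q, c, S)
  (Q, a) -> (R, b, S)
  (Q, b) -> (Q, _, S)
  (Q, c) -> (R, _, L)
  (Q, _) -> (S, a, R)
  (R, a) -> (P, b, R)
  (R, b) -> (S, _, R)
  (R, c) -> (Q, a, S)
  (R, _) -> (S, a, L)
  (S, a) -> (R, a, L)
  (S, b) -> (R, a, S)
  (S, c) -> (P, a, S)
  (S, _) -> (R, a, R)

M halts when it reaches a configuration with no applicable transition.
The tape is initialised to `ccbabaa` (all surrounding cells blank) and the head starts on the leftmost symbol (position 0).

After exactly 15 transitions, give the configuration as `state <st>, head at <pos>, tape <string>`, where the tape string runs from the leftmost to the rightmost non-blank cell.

state S, head at 6, tape b_a_abaa

state=P head=0 tape=[c]cbabaa_   (P,c)→(P,b,R)
state=P head=1 tape=b[c]babaa_   (P,c)→(P,b,R)
state=P head=2 tape=bb[b]abaa_   (P,b)→(Q,c,S)
state=Q head=2 tape=bb[c]abaa_   (Q,c)→(R,_,L)
state=R head=1 tape=b[b]_abaa_   (R,b)→(S,_,R)
state=S head=2 tape=b_[_]abaa_   (S,_)→(R,a,R)
state=R head=3 tape=b_a[a]baa_   (R,a)→(P,b,R)
state=P head=4 tape=b_ab[b]aa_   (P,b)→(Q,c,S)
state=Q head=4 tape=b_ab[c]aa_   (Q,c)→(R,_,L)
state=R head=3 tape=b_a[b]_aa_   (R,b)→(S,_,R)
state=S head=4 tape=b_a_[_]aa_   (S,_)→(R,a,R)
state=R head=5 tape=b_a_a[a]a_   (R,a)→(P,b,R)
state=P head=6 tape=b_a_ab[a]_   (P,a)→(S,_,S)
state=S head=6 tape=b_a_ab[_]_   (S,_)→(R,a,R)
state=R head=7 tape=b_a_aba[_]   (R,_)→(S,a,L)
state=S head=6 tape=b_a_ab[a]a
After 15 steps: state S, head at 6, tape b_a_abaa.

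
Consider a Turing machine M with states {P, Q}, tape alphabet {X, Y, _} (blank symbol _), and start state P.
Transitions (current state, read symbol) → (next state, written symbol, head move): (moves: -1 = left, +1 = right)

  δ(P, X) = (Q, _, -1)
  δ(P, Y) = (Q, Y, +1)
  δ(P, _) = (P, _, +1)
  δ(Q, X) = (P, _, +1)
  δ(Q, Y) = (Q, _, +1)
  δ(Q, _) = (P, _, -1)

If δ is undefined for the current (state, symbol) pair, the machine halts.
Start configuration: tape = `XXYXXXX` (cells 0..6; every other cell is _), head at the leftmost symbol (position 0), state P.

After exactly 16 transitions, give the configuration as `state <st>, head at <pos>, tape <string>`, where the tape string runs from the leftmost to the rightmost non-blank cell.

state P, head at 2, tape Y__XX

P | __[X]XYXXXX   read X → write _, move -1, go to Q
Q | _[_]_XYXXXX   read _ → write _, move -1, go to P
P | [_]__XYXXXX   read _ → write _, move +1, go to P
P | _[_]_XYXXXX   read _ → write _, move +1, go to P
P | __[_]XYXXXX   read _ → write _, move +1, go to P
P | ___[X]YXXXX   read X → write _, move -1, go to Q
Q | __[_]_YXXXX   read _ → write _, move -1, go to P
P | _[_]__YXXXX   read _ → write _, move +1, go to P
P | __[_]_YXXXX   read _ → write _, move +1, go to P
P | ___[_]YXXXX   read _ → write _, move +1, go to P
P | ____[Y]XXXX   read Y → write Y, move +1, go to Q
Q | ____Y[X]XXX   read X → write _, move +1, go to P
P | ____Y_[X]XX   read X → write _, move -1, go to Q
Q | ____Y[_]_XX   read _ → write _, move -1, go to P
P | ____[Y]__XX   read Y → write Y, move +1, go to Q
Q | ____Y[_]_XX   read _ → write _, move -1, go to P
P | ____[Y]__XX
After 16 steps: state P, head at 2, tape Y__XX.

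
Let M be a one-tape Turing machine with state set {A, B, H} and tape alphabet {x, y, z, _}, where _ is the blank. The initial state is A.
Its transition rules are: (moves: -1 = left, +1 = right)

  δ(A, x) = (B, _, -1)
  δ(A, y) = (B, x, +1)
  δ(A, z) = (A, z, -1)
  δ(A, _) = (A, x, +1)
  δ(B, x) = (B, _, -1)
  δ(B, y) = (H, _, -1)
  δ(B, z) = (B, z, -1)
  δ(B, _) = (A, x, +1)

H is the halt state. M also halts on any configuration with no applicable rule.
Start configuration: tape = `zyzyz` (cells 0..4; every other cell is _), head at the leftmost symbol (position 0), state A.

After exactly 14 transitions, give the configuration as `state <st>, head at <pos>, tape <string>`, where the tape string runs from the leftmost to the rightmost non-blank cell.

state B, head at -2, tape xx_zyzyz

A | ___[z]yzyz   read z → write z, move -1, go to A
A | __[_]zyzyz   read _ → write x, move +1, go to A
A | __x[z]yzyz   read z → write z, move -1, go to A
A | __[x]zyzyz   read x → write _, move -1, go to B
B | _[_]_zyzyz   read _ → write x, move +1, go to A
A | _x[_]zyzyz   read _ → write x, move +1, go to A
A | _xx[z]yzyz   read z → write z, move -1, go to A
A | _x[x]zyzyz   read x → write _, move -1, go to B
B | _[x]_zyzyz   read x → write _, move -1, go to B
B | [_]__zyzyz   read _ → write x, move +1, go to A
A | x[_]_zyzyz   read _ → write x, move +1, go to A
A | xx[_]zyzyz   read _ → write x, move +1, go to A
A | xxx[z]yzyz   read z → write z, move -1, go to A
A | xx[x]zyzyz   read x → write _, move -1, go to B
B | x[x]_zyzyz
After 14 steps: state B, head at -2, tape xx_zyzyz.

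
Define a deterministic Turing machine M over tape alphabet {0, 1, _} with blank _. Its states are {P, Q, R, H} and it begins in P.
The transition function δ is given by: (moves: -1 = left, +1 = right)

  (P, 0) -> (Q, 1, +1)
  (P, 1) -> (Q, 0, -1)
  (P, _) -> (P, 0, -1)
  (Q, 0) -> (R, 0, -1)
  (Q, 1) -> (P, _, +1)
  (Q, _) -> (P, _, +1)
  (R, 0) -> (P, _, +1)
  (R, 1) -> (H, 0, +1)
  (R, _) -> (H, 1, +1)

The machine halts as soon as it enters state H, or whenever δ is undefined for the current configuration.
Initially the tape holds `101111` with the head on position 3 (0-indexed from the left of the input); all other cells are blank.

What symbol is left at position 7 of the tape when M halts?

state=P head=3 tape=101[1]11__   (P,1)→(Q,0,-1)
state=Q head=2 tape=10[1]011__   (Q,1)→(P,_,+1)
state=P head=3 tape=10_[0]11__   (P,0)→(Q,1,+1)
state=Q head=4 tape=10_1[1]1__   (Q,1)→(P,_,+1)
state=P head=5 tape=10_1_[1]__   (P,1)→(Q,0,-1)
state=Q head=4 tape=10_1[_]0__   (Q,_)→(P,_,+1)
state=P head=5 tape=10_1_[0]__   (P,0)→(Q,1,+1)
state=Q head=6 tape=10_1_1[_]_   (Q,_)→(P,_,+1)
state=P head=7 tape=10_1_1_[_]   (P,_)→(P,0,-1)
state=P head=6 tape=10_1_1[_]0   (P,_)→(P,0,-1)
state=P head=5 tape=10_1_[1]00   (P,1)→(Q,0,-1)
state=Q head=4 tape=10_1[_]000   (Q,_)→(P,_,+1)
state=P head=5 tape=10_1_[0]00   (P,0)→(Q,1,+1)
state=Q head=6 tape=10_1_1[0]0   (Q,0)→(R,0,-1)
state=R head=5 tape=10_1_[1]00   (R,1)→(H,0,+1)
state=H head=6 tape=10_1_0[0]0
Cell 7 holds 0 when M halts.

0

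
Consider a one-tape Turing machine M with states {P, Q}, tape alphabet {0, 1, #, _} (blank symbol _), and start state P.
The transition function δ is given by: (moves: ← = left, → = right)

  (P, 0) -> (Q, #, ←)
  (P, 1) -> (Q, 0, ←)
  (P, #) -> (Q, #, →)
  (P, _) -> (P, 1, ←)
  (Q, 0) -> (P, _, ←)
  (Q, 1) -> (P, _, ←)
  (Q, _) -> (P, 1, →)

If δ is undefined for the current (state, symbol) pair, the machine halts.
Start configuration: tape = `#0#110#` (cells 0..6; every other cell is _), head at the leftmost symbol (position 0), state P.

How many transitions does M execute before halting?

24

P | [#]0#110#__   read # → write #, move →, go to Q
Q | #[0]#110#__   read 0 → write _, move ←, go to P
P | [#]_#110#__   read # → write #, move →, go to Q
Q | #[_]#110#__   read _ → write 1, move →, go to P
P | #1[#]110#__   read # → write #, move →, go to Q
Q | #1#[1]10#__   read 1 → write _, move ←, go to P
P | #1[#]_10#__   read # → write #, move →, go to Q
Q | #1#[_]10#__   read _ → write 1, move →, go to P
P | #1#1[1]0#__   read 1 → write 0, move ←, go to Q
Q | #1#[1]00#__   read 1 → write _, move ←, go to P
P | #1[#]_00#__   read # → write #, move →, go to Q
Q | #1#[_]00#__   read _ → write 1, move →, go to P
P | #1#1[0]0#__   read 0 → write #, move ←, go to Q
Q | #1#[1]#0#__   read 1 → write _, move ←, go to P
P | #1[#]_#0#__   read # → write #, move →, go to Q
Q | #1#[_]#0#__   read _ → write 1, move →, go to P
P | #1#1[#]0#__   read # → write #, move →, go to Q
Q | #1#1#[0]#__   read 0 → write _, move ←, go to P
P | #1#1[#]_#__   read # → write #, move →, go to Q
Q | #1#1#[_]#__   read _ → write 1, move →, go to P
P | #1#1#1[#]__   read # → write #, move →, go to Q
Q | #1#1#1#[_]_   read _ → write 1, move →, go to P
P | #1#1#1#1[_]   read _ → write 1, move ←, go to P
P | #1#1#1#[1]1   read 1 → write 0, move ←, go to Q
Q | #1#1#1[#]01
M halts after 24 transitions.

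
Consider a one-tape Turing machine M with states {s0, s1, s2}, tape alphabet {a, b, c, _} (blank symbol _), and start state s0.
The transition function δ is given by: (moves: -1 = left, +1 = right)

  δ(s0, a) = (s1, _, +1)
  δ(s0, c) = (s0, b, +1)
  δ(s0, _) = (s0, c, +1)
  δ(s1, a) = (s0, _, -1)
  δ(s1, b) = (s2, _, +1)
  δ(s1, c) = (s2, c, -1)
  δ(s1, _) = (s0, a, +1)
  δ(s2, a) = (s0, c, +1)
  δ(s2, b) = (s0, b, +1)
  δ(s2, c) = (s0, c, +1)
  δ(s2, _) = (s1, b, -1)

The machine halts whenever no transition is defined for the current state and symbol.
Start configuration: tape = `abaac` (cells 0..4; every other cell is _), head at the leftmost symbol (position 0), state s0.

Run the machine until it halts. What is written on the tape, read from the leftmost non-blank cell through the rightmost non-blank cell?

abcbc

state=s0 head=0 tape=[a]baac   (s0,a)→(s1,_,+1)
state=s1 head=1 tape=_[b]aac   (s1,b)→(s2,_,+1)
state=s2 head=2 tape=__[a]ac   (s2,a)→(s0,c,+1)
state=s0 head=3 tape=__c[a]c   (s0,a)→(s1,_,+1)
state=s1 head=4 tape=__c_[c]   (s1,c)→(s2,c,-1)
state=s2 head=3 tape=__c[_]c   (s2,_)→(s1,b,-1)
state=s1 head=2 tape=__[c]bc   (s1,c)→(s2,c,-1)
state=s2 head=1 tape=_[_]cbc   (s2,_)→(s1,b,-1)
state=s1 head=0 tape=[_]bcbc   (s1,_)→(s0,a,+1)
state=s0 head=1 tape=a[b]cbc
The non-blank tape span at halt is abcbc.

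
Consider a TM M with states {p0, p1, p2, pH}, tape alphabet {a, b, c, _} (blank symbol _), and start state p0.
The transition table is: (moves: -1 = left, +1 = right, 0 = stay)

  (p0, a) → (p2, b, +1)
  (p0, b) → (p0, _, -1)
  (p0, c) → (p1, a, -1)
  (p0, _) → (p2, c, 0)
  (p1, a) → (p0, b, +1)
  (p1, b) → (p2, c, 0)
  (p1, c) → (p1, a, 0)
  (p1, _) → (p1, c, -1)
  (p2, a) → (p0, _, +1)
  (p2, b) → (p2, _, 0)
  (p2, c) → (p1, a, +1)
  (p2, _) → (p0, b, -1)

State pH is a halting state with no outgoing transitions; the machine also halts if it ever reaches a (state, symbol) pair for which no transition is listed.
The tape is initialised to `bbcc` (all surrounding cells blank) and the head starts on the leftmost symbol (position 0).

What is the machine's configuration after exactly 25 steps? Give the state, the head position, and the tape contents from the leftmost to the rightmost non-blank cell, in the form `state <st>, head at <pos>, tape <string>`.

state p2, head at -1, tape b___cc

state=p0 head=0 tape=__[b]bcc   (p0,b)→(p0,_,-1)
state=p0 head=-1 tape=_[_]_bcc   (p0,_)→(p2,c,0)
state=p2 head=-1 tape=_[c]_bcc   (p2,c)→(p1,a,+1)
state=p1 head=0 tape=_a[_]bcc   (p1,_)→(p1,c,-1)
state=p1 head=-1 tape=_[a]cbcc   (p1,a)→(p0,b,+1)
state=p0 head=0 tape=_b[c]bcc   (p0,c)→(p1,a,-1)
state=p1 head=-1 tape=_[b]abcc   (p1,b)→(p2,c,0)
state=p2 head=-1 tape=_[c]abcc   (p2,c)→(p1,a,+1)
state=p1 head=0 tape=_a[a]bcc   (p1,a)→(p0,b,+1)
state=p0 head=1 tape=_ab[b]cc   (p0,b)→(p0,_,-1)
state=p0 head=0 tape=_a[b]_cc   (p0,b)→(p0,_,-1)
state=p0 head=-1 tape=_[a]__cc   (p0,a)→(p2,b,+1)
state=p2 head=0 tape=_b[_]_cc   (p2,_)→(p0,b,-1)
state=p0 head=-1 tape=_[b]b_cc   (p0,b)→(p0,_,-1)
state=p0 head=-2 tape=[_]_b_cc   (p0,_)→(p2,c,0)
state=p2 head=-2 tape=[c]_b_cc   (p2,c)→(p1,a,+1)
state=p1 head=-1 tape=a[_]b_cc   (p1,_)→(p1,c,-1)
state=p1 head=-2 tape=[a]cb_cc   (p1,a)→(p0,b,+1)
state=p0 head=-1 tape=b[c]b_cc   (p0,c)→(p1,a,-1)
state=p1 head=-2 tape=[b]ab_cc   (p1,b)→(p2,c,0)
state=p2 head=-2 tape=[c]ab_cc   (p2,c)→(p1,a,+1)
state=p1 head=-1 tape=a[a]b_cc   (p1,a)→(p0,b,+1)
state=p0 head=0 tape=ab[b]_cc   (p0,b)→(p0,_,-1)
state=p0 head=-1 tape=a[b]__cc   (p0,b)→(p0,_,-1)
state=p0 head=-2 tape=[a]___cc   (p0,a)→(p2,b,+1)
state=p2 head=-1 tape=b[_]__cc
After 25 steps: state p2, head at -1, tape b___cc.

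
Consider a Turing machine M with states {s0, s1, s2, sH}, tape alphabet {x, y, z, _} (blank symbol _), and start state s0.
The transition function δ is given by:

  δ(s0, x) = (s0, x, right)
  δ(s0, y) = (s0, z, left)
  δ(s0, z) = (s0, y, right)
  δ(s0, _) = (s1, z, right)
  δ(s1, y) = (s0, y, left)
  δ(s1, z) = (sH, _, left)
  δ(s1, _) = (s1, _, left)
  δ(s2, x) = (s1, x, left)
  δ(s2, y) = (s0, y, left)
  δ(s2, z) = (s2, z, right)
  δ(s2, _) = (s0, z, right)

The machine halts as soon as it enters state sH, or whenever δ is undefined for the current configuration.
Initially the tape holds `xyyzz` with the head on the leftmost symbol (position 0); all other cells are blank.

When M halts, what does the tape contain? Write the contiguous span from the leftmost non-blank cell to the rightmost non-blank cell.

xyyyy

state=s0 head=0 tape=[x]yyzz__   (s0,x)→(s0,x,right)
state=s0 head=1 tape=x[y]yzz__   (s0,y)→(s0,z,left)
state=s0 head=0 tape=[x]zyzz__   (s0,x)→(s0,x,right)
state=s0 head=1 tape=x[z]yzz__   (s0,z)→(s0,y,right)
state=s0 head=2 tape=xy[y]zz__   (s0,y)→(s0,z,left)
state=s0 head=1 tape=x[y]zzz__   (s0,y)→(s0,z,left)
state=s0 head=0 tape=[x]zzzz__   (s0,x)→(s0,x,right)
state=s0 head=1 tape=x[z]zzz__   (s0,z)→(s0,y,right)
state=s0 head=2 tape=xy[z]zz__   (s0,z)→(s0,y,right)
state=s0 head=3 tape=xyy[z]z__   (s0,z)→(s0,y,right)
state=s0 head=4 tape=xyyy[z]__   (s0,z)→(s0,y,right)
state=s0 head=5 tape=xyyyy[_]_   (s0,_)→(s1,z,right)
state=s1 head=6 tape=xyyyyz[_]   (s1,_)→(s1,_,left)
state=s1 head=5 tape=xyyyy[z]_   (s1,z)→(sH,_,left)
state=sH head=4 tape=xyyy[y]__
The non-blank tape span at halt is xyyyy.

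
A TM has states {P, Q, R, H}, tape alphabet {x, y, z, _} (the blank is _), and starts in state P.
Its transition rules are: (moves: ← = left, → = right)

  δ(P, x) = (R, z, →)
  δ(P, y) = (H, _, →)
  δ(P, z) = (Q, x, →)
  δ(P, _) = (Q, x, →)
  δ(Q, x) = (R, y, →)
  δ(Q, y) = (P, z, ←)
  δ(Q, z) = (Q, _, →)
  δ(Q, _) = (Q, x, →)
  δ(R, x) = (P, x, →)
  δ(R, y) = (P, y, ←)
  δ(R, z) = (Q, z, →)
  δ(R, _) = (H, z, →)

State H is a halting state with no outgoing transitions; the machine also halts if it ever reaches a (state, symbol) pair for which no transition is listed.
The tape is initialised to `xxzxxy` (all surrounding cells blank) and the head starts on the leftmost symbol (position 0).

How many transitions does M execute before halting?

state=P head=0 tape=[x]xzxxy_   (P,x)→(R,z,→)
state=R head=1 tape=z[x]zxxy_   (R,x)→(P,x,→)
state=P head=2 tape=zx[z]xxy_   (P,z)→(Q,x,→)
state=Q head=3 tape=zxx[x]xy_   (Q,x)→(R,y,→)
state=R head=4 tape=zxxy[x]y_   (R,x)→(P,x,→)
state=P head=5 tape=zxxyx[y]_   (P,y)→(H,_,→)
state=H head=6 tape=zxxyx_[_]
M halts after 6 transitions.

6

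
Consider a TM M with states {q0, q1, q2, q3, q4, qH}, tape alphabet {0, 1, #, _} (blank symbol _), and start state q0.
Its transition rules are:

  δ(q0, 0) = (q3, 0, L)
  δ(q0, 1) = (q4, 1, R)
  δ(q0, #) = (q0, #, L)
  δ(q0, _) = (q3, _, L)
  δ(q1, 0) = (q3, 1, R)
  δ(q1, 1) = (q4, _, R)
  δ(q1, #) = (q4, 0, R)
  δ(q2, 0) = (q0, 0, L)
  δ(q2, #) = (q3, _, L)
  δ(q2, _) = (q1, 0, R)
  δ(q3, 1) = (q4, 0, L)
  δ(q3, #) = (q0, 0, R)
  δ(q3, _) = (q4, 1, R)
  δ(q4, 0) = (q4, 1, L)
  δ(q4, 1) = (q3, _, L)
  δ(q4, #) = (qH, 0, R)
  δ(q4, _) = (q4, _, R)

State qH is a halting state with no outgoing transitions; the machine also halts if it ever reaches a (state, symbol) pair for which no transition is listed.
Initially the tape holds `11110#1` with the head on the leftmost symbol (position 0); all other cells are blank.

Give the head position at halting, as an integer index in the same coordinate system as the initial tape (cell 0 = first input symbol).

6

q0 | _[1]1110#1   read 1 → write 1, move R, go to q4
q4 | _1[1]110#1   read 1 → write _, move L, go to q3
q3 | _[1]_110#1   read 1 → write 0, move L, go to q4
q4 | [_]0_110#1   read _ → write _, move R, go to q4
q4 | _[0]_110#1   read 0 → write 1, move L, go to q4
q4 | [_]1_110#1   read _ → write _, move R, go to q4
q4 | _[1]_110#1   read 1 → write _, move L, go to q3
q3 | [_]__110#1   read _ → write 1, move R, go to q4
q4 | 1[_]_110#1   read _ → write _, move R, go to q4
q4 | 1_[_]110#1   read _ → write _, move R, go to q4
q4 | 1__[1]10#1   read 1 → write _, move L, go to q3
q3 | 1_[_]_10#1   read _ → write 1, move R, go to q4
q4 | 1_1[_]10#1   read _ → write _, move R, go to q4
q4 | 1_1_[1]0#1   read 1 → write _, move L, go to q3
q3 | 1_1[_]_0#1   read _ → write 1, move R, go to q4
q4 | 1_11[_]0#1   read _ → write _, move R, go to q4
q4 | 1_11_[0]#1   read 0 → write 1, move L, go to q4
q4 | 1_11[_]1#1   read _ → write _, move R, go to q4
q4 | 1_11_[1]#1   read 1 → write _, move L, go to q3
q3 | 1_11[_]_#1   read _ → write 1, move R, go to q4
q4 | 1_111[_]#1   read _ → write _, move R, go to q4
q4 | 1_111_[#]1   read # → write 0, move R, go to qH
qH | 1_111_0[1]
At halt the head is at cell 6.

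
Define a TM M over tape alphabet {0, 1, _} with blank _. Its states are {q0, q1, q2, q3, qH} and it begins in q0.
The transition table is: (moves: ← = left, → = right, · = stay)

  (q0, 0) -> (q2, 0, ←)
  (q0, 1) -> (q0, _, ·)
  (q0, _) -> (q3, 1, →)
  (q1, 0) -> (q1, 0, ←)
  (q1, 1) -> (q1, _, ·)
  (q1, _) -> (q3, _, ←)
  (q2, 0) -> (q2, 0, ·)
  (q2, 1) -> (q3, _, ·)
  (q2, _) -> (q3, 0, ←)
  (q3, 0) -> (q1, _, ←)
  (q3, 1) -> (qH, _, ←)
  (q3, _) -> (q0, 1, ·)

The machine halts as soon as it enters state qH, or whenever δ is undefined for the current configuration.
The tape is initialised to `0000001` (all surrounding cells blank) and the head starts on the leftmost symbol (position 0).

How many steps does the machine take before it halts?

state=q0 head=0 tape=___[0]000001   (q0,0)→(q2,0,←)
state=q2 head=-1 tape=__[_]0000001   (q2,_)→(q3,0,←)
state=q3 head=-2 tape=_[_]00000001   (q3,_)→(q0,1,·)
state=q0 head=-2 tape=_[1]00000001   (q0,1)→(q0,_,·)
state=q0 head=-2 tape=_[_]00000001   (q0,_)→(q3,1,→)
state=q3 head=-1 tape=_1[0]0000001   (q3,0)→(q1,_,←)
state=q1 head=-2 tape=_[1]_0000001   (q1,1)→(q1,_,·)
state=q1 head=-2 tape=_[_]_0000001   (q1,_)→(q3,_,←)
state=q3 head=-3 tape=[_]__0000001   (q3,_)→(q0,1,·)
state=q0 head=-3 tape=[1]__0000001   (q0,1)→(q0,_,·)
state=q0 head=-3 tape=[_]__0000001   (q0,_)→(q3,1,→)
state=q3 head=-2 tape=1[_]_0000001   (q3,_)→(q0,1,·)
state=q0 head=-2 tape=1[1]_0000001   (q0,1)→(q0,_,·)
state=q0 head=-2 tape=1[_]_0000001   (q0,_)→(q3,1,→)
state=q3 head=-1 tape=11[_]0000001   (q3,_)→(q0,1,·)
state=q0 head=-1 tape=11[1]0000001   (q0,1)→(q0,_,·)
state=q0 head=-1 tape=11[_]0000001   (q0,_)→(q3,1,→)
state=q3 head=0 tape=111[0]000001   (q3,0)→(q1,_,←)
state=q1 head=-1 tape=11[1]_000001   (q1,1)→(q1,_,·)
state=q1 head=-1 tape=11[_]_000001   (q1,_)→(q3,_,←)
state=q3 head=-2 tape=1[1]__000001   (q3,1)→(qH,_,←)
state=qH head=-3 tape=[1]___000001
M halts after 21 transitions.

21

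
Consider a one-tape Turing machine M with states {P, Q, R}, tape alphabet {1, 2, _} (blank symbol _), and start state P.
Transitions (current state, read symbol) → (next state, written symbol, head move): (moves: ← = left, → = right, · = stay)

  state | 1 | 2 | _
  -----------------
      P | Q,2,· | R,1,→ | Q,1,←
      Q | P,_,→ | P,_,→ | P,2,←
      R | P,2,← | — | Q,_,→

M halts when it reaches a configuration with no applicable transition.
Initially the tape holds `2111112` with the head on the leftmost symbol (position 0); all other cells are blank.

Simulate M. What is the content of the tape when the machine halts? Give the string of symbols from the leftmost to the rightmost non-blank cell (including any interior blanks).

12

state=P head=0 tape=[2]111112   (P,2)→(R,1,→)
state=R head=1 tape=1[1]11112   (R,1)→(P,2,←)
state=P head=0 tape=[1]211112   (P,1)→(Q,2,·)
state=Q head=0 tape=[2]211112   (Q,2)→(P,_,→)
state=P head=1 tape=_[2]11112   (P,2)→(R,1,→)
state=R head=2 tape=_1[1]1112   (R,1)→(P,2,←)
state=P head=1 tape=_[1]21112   (P,1)→(Q,2,·)
state=Q head=1 tape=_[2]21112   (Q,2)→(P,_,→)
state=P head=2 tape=__[2]1112   (P,2)→(R,1,→)
state=R head=3 tape=__1[1]112   (R,1)→(P,2,←)
state=P head=2 tape=__[1]2112   (P,1)→(Q,2,·)
state=Q head=2 tape=__[2]2112   (Q,2)→(P,_,→)
state=P head=3 tape=___[2]112   (P,2)→(R,1,→)
state=R head=4 tape=___1[1]12   (R,1)→(P,2,←)
state=P head=3 tape=___[1]212   (P,1)→(Q,2,·)
state=Q head=3 tape=___[2]212   (Q,2)→(P,_,→)
state=P head=4 tape=____[2]12   (P,2)→(R,1,→)
state=R head=5 tape=____1[1]2   (R,1)→(P,2,←)
state=P head=4 tape=____[1]22   (P,1)→(Q,2,·)
state=Q head=4 tape=____[2]22   (Q,2)→(P,_,→)
state=P head=5 tape=_____[2]2   (P,2)→(R,1,→)
state=R head=6 tape=_____1[2]
The non-blank tape span at halt is 12.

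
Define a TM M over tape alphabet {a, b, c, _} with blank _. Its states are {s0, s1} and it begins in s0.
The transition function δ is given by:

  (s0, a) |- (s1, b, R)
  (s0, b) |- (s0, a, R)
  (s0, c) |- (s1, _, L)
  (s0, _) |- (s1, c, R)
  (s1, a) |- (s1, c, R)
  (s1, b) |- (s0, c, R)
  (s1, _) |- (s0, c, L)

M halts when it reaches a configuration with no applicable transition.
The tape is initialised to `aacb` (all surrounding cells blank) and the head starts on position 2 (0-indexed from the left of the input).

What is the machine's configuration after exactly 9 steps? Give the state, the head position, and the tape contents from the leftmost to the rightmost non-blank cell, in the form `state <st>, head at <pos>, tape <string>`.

state=s0 head=2 tape=__aa[c]b   (s0,c)→(s1,_,L)
state=s1 head=1 tape=__a[a]_b   (s1,a)→(s1,c,R)
state=s1 head=2 tape=__ac[_]b   (s1,_)→(s0,c,L)
state=s0 head=1 tape=__a[c]cb   (s0,c)→(s1,_,L)
state=s1 head=0 tape=__[a]_cb   (s1,a)→(s1,c,R)
state=s1 head=1 tape=__c[_]cb   (s1,_)→(s0,c,L)
state=s0 head=0 tape=__[c]ccb   (s0,c)→(s1,_,L)
state=s1 head=-1 tape=_[_]_ccb   (s1,_)→(s0,c,L)
state=s0 head=-2 tape=[_]c_ccb   (s0,_)→(s1,c,R)
state=s1 head=-1 tape=c[c]_ccb
After 9 steps: state s1, head at -1, tape cc_ccb.

state s1, head at -1, tape cc_ccb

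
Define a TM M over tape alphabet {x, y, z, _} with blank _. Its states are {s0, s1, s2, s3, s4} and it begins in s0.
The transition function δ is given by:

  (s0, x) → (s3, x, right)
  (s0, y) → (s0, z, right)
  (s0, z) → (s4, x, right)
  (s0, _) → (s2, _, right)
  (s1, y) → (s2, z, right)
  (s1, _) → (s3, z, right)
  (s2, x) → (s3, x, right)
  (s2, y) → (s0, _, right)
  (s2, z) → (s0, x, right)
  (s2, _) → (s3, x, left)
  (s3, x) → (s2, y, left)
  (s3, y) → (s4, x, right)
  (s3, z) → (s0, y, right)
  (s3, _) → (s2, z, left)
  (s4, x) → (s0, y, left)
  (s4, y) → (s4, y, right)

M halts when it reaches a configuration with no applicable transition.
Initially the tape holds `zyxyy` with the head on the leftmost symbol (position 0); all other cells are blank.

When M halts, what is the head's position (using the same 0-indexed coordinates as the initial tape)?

state=s0 head=0 tape=[z]yxyy___   (s0,z)→(s4,x,right)
state=s4 head=1 tape=x[y]xyy___   (s4,y)→(s4,y,right)
state=s4 head=2 tape=xy[x]yy___   (s4,x)→(s0,y,left)
state=s0 head=1 tape=x[y]yyy___   (s0,y)→(s0,z,right)
state=s0 head=2 tape=xz[y]yy___   (s0,y)→(s0,z,right)
state=s0 head=3 tape=xzz[y]y___   (s0,y)→(s0,z,right)
state=s0 head=4 tape=xzzz[y]___   (s0,y)→(s0,z,right)
state=s0 head=5 tape=xzzzz[_]__   (s0,_)→(s2,_,right)
state=s2 head=6 tape=xzzzz_[_]_   (s2,_)→(s3,x,left)
state=s3 head=5 tape=xzzzz[_]x_   (s3,_)→(s2,z,left)
state=s2 head=4 tape=xzzz[z]zx_   (s2,z)→(s0,x,right)
state=s0 head=5 tape=xzzzx[z]x_   (s0,z)→(s4,x,right)
state=s4 head=6 tape=xzzzxx[x]_   (s4,x)→(s0,y,left)
state=s0 head=5 tape=xzzzx[x]y_   (s0,x)→(s3,x,right)
state=s3 head=6 tape=xzzzxx[y]_   (s3,y)→(s4,x,right)
state=s4 head=7 tape=xzzzxxx[_]
At halt the head is at cell 7.

7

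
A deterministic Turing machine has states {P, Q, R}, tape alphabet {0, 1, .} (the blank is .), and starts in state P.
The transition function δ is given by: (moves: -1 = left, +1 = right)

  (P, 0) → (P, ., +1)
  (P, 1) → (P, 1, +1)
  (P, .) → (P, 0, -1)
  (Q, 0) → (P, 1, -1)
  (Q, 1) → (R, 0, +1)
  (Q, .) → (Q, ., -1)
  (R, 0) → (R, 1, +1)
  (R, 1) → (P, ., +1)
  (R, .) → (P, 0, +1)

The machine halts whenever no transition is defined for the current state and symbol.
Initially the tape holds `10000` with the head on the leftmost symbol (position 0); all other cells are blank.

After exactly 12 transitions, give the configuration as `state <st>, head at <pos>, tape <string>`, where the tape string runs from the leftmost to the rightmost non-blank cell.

P | [1]0000.   read 1 → write 1, move +1, go to P
P | 1[0]000.   read 0 → write ., move +1, go to P
P | 1.[0]00.   read 0 → write ., move +1, go to P
P | 1..[0]0.   read 0 → write ., move +1, go to P
P | 1...[0].   read 0 → write ., move +1, go to P
P | 1....[.]   read . → write 0, move -1, go to P
P | 1...[.]0   read . → write 0, move -1, go to P
P | 1..[.]00   read . → write 0, move -1, go to P
P | 1.[.]000   read . → write 0, move -1, go to P
P | 1[.]0000   read . → write 0, move -1, go to P
P | [1]00000   read 1 → write 1, move +1, go to P
P | 1[0]0000   read 0 → write ., move +1, go to P
P | 1.[0]000
After 12 steps: state P, head at 2, tape 1.0000.

state P, head at 2, tape 1.0000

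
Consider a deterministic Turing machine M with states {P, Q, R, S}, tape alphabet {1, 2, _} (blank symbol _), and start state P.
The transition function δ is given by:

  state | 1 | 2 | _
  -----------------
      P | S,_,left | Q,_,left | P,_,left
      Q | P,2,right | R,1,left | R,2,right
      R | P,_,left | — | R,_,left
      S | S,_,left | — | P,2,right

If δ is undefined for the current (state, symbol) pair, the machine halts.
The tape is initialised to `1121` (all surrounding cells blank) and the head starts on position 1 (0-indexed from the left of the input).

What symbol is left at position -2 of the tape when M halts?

state=P head=1 tape=__1[1]21   (P,1)→(S,_,left)
state=S head=0 tape=__[1]_21   (S,1)→(S,_,left)
state=S head=-1 tape=_[_]__21   (S,_)→(P,2,right)
state=P head=0 tape=_2[_]_21   (P,_)→(P,_,left)
state=P head=-1 tape=_[2]__21   (P,2)→(Q,_,left)
state=Q head=-2 tape=[_]___21   (Q,_)→(R,2,right)
state=R head=-1 tape=2[_]__21   (R,_)→(R,_,left)
state=R head=-2 tape=[2]___21
Cell -2 holds 2 when M halts.

2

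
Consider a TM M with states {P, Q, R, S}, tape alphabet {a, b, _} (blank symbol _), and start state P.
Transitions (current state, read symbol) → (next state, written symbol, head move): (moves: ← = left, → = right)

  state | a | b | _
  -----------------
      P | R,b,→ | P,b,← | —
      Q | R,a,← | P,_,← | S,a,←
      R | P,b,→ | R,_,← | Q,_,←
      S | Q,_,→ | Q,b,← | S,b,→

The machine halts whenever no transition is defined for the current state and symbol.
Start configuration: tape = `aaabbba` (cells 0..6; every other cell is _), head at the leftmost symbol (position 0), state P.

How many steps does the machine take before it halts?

state=P head=0 tape=___[a]aabbba   (P,a)→(R,b,→)
state=R head=1 tape=___b[a]abbba   (R,a)→(P,b,→)
state=P head=2 tape=___bb[a]bbba   (P,a)→(R,b,→)
state=R head=3 tape=___bbb[b]bba   (R,b)→(R,_,←)
state=R head=2 tape=___bb[b]_bba   (R,b)→(R,_,←)
state=R head=1 tape=___b[b]__bba   (R,b)→(R,_,←)
state=R head=0 tape=___[b]___bba   (R,b)→(R,_,←)
state=R head=-1 tape=__[_]____bba   (R,_)→(Q,_,←)
state=Q head=-2 tape=_[_]_____bba   (Q,_)→(S,a,←)
state=S head=-3 tape=[_]a_____bba   (S,_)→(S,b,→)
state=S head=-2 tape=b[a]_____bba   (S,a)→(Q,_,→)
state=Q head=-1 tape=b_[_]____bba   (Q,_)→(S,a,←)
state=S head=-2 tape=b[_]a____bba   (S,_)→(S,b,→)
state=S head=-1 tape=bb[a]____bba   (S,a)→(Q,_,→)
state=Q head=0 tape=bb_[_]___bba   (Q,_)→(S,a,←)
state=S head=-1 tape=bb[_]a___bba   (S,_)→(S,b,→)
state=S head=0 tape=bbb[a]___bba   (S,a)→(Q,_,→)
state=Q head=1 tape=bbb_[_]__bba   (Q,_)→(S,a,←)
state=S head=0 tape=bbb[_]a__bba   (S,_)→(S,b,→)
state=S head=1 tape=bbbb[a]__bba   (S,a)→(Q,_,→)
state=Q head=2 tape=bbbb_[_]_bba   (Q,_)→(S,a,←)
state=S head=1 tape=bbbb[_]a_bba   (S,_)→(S,b,→)
state=S head=2 tape=bbbbb[a]_bba   (S,a)→(Q,_,→)
state=Q head=3 tape=bbbbb_[_]bba   (Q,_)→(S,a,←)
state=S head=2 tape=bbbbb[_]abba   (S,_)→(S,b,→)
state=S head=3 tape=bbbbbb[a]bba   (S,a)→(Q,_,→)
state=Q head=4 tape=bbbbbb_[b]ba   (Q,b)→(P,_,←)
state=P head=3 tape=bbbbbb[_]_ba
M halts after 27 transitions.

27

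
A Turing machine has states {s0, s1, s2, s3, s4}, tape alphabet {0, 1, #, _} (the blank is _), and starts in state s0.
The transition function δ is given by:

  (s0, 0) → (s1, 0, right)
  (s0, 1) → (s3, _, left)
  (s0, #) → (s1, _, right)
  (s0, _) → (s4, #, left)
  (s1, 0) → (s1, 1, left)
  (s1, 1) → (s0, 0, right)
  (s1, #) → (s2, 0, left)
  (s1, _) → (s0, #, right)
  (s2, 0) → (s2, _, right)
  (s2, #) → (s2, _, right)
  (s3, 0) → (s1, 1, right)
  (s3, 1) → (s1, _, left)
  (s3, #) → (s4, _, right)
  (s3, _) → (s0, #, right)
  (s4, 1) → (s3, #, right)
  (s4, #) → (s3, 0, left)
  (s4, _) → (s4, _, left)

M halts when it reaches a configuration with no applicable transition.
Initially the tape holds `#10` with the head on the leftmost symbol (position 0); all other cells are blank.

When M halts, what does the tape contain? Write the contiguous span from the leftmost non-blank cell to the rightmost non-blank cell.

01##

state=s0 head=0 tape=[#]10_____   (s0,#)→(s1,_,right)
state=s1 head=1 tape=_[1]0_____   (s1,1)→(s0,0,right)
state=s0 head=2 tape=_0[0]_____   (s0,0)→(s1,0,right)
state=s1 head=3 tape=_00[_]____   (s1,_)→(s0,#,right)
state=s0 head=4 tape=_00#[_]___   (s0,_)→(s4,#,left)
state=s4 head=3 tape=_00[#]#___   (s4,#)→(s3,0,left)
state=s3 head=2 tape=_0[0]0#___   (s3,0)→(s1,1,right)
state=s1 head=3 tape=_01[0]#___   (s1,0)→(s1,1,left)
state=s1 head=2 tape=_0[1]1#___   (s1,1)→(s0,0,right)
state=s0 head=3 tape=_00[1]#___   (s0,1)→(s3,_,left)
state=s3 head=2 tape=_0[0]_#___   (s3,0)→(s1,1,right)
state=s1 head=3 tape=_01[_]#___   (s1,_)→(s0,#,right)
state=s0 head=4 tape=_01#[#]___   (s0,#)→(s1,_,right)
state=s1 head=5 tape=_01#_[_]__   (s1,_)→(s0,#,right)
state=s0 head=6 tape=_01#_#[_]_   (s0,_)→(s4,#,left)
state=s4 head=5 tape=_01#_[#]#_   (s4,#)→(s3,0,left)
state=s3 head=4 tape=_01#[_]0#_   (s3,_)→(s0,#,right)
state=s0 head=5 tape=_01##[0]#_   (s0,0)→(s1,0,right)
state=s1 head=6 tape=_01##0[#]_   (s1,#)→(s2,0,left)
state=s2 head=5 tape=_01##[0]0_   (s2,0)→(s2,_,right)
state=s2 head=6 tape=_01##_[0]_   (s2,0)→(s2,_,right)
state=s2 head=7 tape=_01##__[_]
The non-blank tape span at halt is 01##.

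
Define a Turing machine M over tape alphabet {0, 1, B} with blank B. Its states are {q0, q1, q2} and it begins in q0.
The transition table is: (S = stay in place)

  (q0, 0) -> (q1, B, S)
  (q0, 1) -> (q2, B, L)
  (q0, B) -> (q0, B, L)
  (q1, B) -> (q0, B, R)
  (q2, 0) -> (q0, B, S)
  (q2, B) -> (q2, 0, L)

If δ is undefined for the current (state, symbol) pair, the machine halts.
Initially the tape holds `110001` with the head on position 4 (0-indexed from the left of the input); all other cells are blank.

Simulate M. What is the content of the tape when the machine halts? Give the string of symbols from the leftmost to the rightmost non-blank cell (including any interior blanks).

q0 | 1100[0]1   read 0 → write B, move S, go to q1
q1 | 1100[B]1   read B → write B, move R, go to q0
q0 | 1100B[1]   read 1 → write B, move L, go to q2
q2 | 1100[B]B   read B → write 0, move L, go to q2
q2 | 110[0]0B   read 0 → write B, move S, go to q0
q0 | 110[B]0B   read B → write B, move L, go to q0
q0 | 11[0]B0B   read 0 → write B, move S, go to q1
q1 | 11[B]B0B   read B → write B, move R, go to q0
q0 | 11B[B]0B   read B → write B, move L, go to q0
q0 | 11[B]B0B   read B → write B, move L, go to q0
q0 | 1[1]BB0B   read 1 → write B, move L, go to q2
q2 | [1]BBB0B
The non-blank tape span at halt is 1BBB0.

1BBB0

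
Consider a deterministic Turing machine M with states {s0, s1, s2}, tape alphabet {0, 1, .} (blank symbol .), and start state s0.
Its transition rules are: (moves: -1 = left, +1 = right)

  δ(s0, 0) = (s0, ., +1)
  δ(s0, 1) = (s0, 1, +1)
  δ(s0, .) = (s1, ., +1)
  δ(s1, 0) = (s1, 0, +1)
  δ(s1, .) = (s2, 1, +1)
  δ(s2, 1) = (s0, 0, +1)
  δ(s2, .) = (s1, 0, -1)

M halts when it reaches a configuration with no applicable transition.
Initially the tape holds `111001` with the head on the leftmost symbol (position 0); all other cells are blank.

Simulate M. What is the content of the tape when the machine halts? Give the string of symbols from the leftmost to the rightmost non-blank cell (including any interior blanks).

111..1.10

state=s0 head=0 tape=[1]11001...   (s0,1)→(s0,1,+1)
state=s0 head=1 tape=1[1]1001...   (s0,1)→(s0,1,+1)
state=s0 head=2 tape=11[1]001...   (s0,1)→(s0,1,+1)
state=s0 head=3 tape=111[0]01...   (s0,0)→(s0,.,+1)
state=s0 head=4 tape=111.[0]1...   (s0,0)→(s0,.,+1)
state=s0 head=5 tape=111..[1]...   (s0,1)→(s0,1,+1)
state=s0 head=6 tape=111..1[.]..   (s0,.)→(s1,.,+1)
state=s1 head=7 tape=111..1.[.].   (s1,.)→(s2,1,+1)
state=s2 head=8 tape=111..1.1[.]   (s2,.)→(s1,0,-1)
state=s1 head=7 tape=111..1.[1]0
The non-blank tape span at halt is 111..1.10.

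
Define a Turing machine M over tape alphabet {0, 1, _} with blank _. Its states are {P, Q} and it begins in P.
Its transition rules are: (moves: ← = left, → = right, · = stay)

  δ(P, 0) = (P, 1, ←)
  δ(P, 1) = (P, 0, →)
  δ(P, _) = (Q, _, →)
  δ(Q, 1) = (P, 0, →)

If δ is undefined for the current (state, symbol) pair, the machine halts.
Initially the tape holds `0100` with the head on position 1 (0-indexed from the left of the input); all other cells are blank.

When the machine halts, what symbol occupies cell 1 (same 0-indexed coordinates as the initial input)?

0

state=P head=1 tape=_0[1]00__   (P,1)→(P,0,→)
state=P head=2 tape=_00[0]0__   (P,0)→(P,1,←)
state=P head=1 tape=_0[0]10__   (P,0)→(P,1,←)
state=P head=0 tape=_[0]110__   (P,0)→(P,1,←)
state=P head=-1 tape=[_]1110__   (P,_)→(Q,_,→)
state=Q head=0 tape=_[1]110__   (Q,1)→(P,0,→)
state=P head=1 tape=_0[1]10__   (P,1)→(P,0,→)
state=P head=2 tape=_00[1]0__   (P,1)→(P,0,→)
state=P head=3 tape=_000[0]__   (P,0)→(P,1,←)
state=P head=2 tape=_00[0]1__   (P,0)→(P,1,←)
state=P head=1 tape=_0[0]11__   (P,0)→(P,1,←)
state=P head=0 tape=_[0]111__   (P,0)→(P,1,←)
state=P head=-1 tape=[_]1111__   (P,_)→(Q,_,→)
state=Q head=0 tape=_[1]111__   (Q,1)→(P,0,→)
state=P head=1 tape=_0[1]11__   (P,1)→(P,0,→)
state=P head=2 tape=_00[1]1__   (P,1)→(P,0,→)
state=P head=3 tape=_000[1]__   (P,1)→(P,0,→)
state=P head=4 tape=_0000[_]_   (P,_)→(Q,_,→)
state=Q head=5 tape=_0000_[_]
Cell 1 holds 0 when M halts.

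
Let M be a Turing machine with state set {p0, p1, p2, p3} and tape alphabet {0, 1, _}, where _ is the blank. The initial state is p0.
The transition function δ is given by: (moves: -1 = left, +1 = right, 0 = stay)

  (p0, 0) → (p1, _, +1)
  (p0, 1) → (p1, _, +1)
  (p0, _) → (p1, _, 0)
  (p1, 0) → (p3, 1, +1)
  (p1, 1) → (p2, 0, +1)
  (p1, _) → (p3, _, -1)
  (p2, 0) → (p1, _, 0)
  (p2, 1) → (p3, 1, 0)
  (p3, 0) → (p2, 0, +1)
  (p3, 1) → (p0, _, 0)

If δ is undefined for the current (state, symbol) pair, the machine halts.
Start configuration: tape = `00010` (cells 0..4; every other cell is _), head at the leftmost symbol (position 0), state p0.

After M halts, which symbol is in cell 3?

p0 | [0]0010   read 0 → write _, move +1, go to p1
p1 | _[0]010   read 0 → write 1, move +1, go to p3
p3 | _1[0]10   read 0 → write 0, move +1, go to p2
p2 | _10[1]0   read 1 → write 1, move 0, go to p3
p3 | _10[1]0   read 1 → write _, move 0, go to p0
p0 | _10[_]0   read _ → write _, move 0, go to p1
p1 | _10[_]0   read _ → write _, move -1, go to p3
p3 | _1[0]_0   read 0 → write 0, move +1, go to p2
p2 | _10[_]0
Cell 3 holds _ when M halts.

_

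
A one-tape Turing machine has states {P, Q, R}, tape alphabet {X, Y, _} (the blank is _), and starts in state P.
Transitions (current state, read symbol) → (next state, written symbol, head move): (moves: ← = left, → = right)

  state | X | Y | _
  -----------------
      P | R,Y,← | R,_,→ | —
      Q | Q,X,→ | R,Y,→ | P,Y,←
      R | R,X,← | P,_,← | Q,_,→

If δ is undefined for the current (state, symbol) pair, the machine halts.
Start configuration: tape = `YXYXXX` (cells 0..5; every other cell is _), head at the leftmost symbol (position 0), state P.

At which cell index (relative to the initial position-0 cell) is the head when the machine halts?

P | [Y]XYXXX__   read Y → write _, move →, go to R
R | _[X]YXXX__   read X → write X, move ←, go to R
R | [_]XYXXX__   read _ → write _, move →, go to Q
Q | _[X]YXXX__   read X → write X, move →, go to Q
Q | _X[Y]XXX__   read Y → write Y, move →, go to R
R | _XY[X]XX__   read X → write X, move ←, go to R
R | _X[Y]XXX__   read Y → write _, move ←, go to P
P | _[X]_XXX__   read X → write Y, move ←, go to R
R | [_]Y_XXX__   read _ → write _, move →, go to Q
Q | _[Y]_XXX__   read Y → write Y, move →, go to R
R | _Y[_]XXX__   read _ → write _, move →, go to Q
Q | _Y_[X]XX__   read X → write X, move →, go to Q
Q | _Y_X[X]X__   read X → write X, move →, go to Q
Q | _Y_XX[X]__   read X → write X, move →, go to Q
Q | _Y_XXX[_]_   read _ → write Y, move ←, go to P
P | _Y_XX[X]Y_   read X → write Y, move ←, go to R
R | _Y_X[X]YY_   read X → write X, move ←, go to R
R | _Y_[X]XYY_   read X → write X, move ←, go to R
R | _Y[_]XXYY_   read _ → write _, move →, go to Q
Q | _Y_[X]XYY_   read X → write X, move →, go to Q
Q | _Y_X[X]YY_   read X → write X, move →, go to Q
Q | _Y_XX[Y]Y_   read Y → write Y, move →, go to R
R | _Y_XXY[Y]_   read Y → write _, move ←, go to P
P | _Y_XX[Y]__   read Y → write _, move →, go to R
R | _Y_XX_[_]_   read _ → write _, move →, go to Q
Q | _Y_XX__[_]   read _ → write Y, move ←, go to P
P | _Y_XX_[_]Y
At halt the head is at cell 6.

6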